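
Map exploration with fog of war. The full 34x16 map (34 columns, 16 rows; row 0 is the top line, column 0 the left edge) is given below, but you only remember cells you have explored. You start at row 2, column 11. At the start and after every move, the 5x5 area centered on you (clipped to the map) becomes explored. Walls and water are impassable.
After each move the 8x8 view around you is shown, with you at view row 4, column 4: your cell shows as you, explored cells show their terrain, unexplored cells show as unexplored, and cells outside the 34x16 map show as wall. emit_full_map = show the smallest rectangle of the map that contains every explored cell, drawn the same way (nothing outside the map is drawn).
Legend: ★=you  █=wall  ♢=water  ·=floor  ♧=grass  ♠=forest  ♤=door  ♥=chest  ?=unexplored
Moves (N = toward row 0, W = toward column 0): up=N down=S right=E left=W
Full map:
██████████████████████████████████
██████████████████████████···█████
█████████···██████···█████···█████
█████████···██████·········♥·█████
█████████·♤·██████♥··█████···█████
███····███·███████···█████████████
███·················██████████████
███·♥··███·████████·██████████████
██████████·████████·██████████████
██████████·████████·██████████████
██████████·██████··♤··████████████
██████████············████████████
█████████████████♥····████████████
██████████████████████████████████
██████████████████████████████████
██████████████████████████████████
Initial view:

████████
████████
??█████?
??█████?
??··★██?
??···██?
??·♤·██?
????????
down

████████
??█████?
??█████?
??···██?
??··★██?
??·♤·██?
??█·███?
????????

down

??█████?
??█████?
??···██?
??···██?
??·♤★██?
??█·███?
??·····?
????????

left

???█████
???█████
??█···██
??█···██
??█·★·██
??██·███
??······
????????

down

???█████
??█···██
??█···██
??█·♤·██
??██★███
??······
??██·██?
????????

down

??█···██
??█···██
??█·♤·██
??██·███
??··★···
??██·██?
??██·██?
????????

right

?█···██?
?█···██?
?█·♤·██?
?██·███?
?···★··?
?██·███?
?██·███?
????????

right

█···██??
█···██??
█·♤·███?
██·████?
····★··?
██·████?
██·████?
????????

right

···██???
···██???
·♤·████?
█·█████?
····★··?
█·█████?
█·█████?
????????

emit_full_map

?█████??
?█████??
█···██??
█···██??
█·♤·████
██·█████
·····★··
██·█████
██·█████

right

··██????
··██????
♤·█████?
·██████?
····★··?
·██████?
·██████?
????????

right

·██?????
·██?????
·██████?
███████?
····★··?
███████?
███████?
????????

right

██??????
██??????
██████♥?
██████·?
····★··?
███████?
███████?
????????

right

█???????
█???????
█████♥·?
█████··?
····★··?
██████·?
██████·?
????????

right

????????
????????
████♥··?
████···?
····★·█?
█████·█?
█████·█?
????????

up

????????
????????
??██···?
████♥··?
████★··?
······█?
█████·█?
█████·█?

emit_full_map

?█████???????
?█████???????
█···██???????
█···██??██···
█·♤·██████♥··
██·███████★··
············█
██·████████·█
██·████████·█

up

????????
????????
??██···?
??██···?
████★··?
████···?
······█?
█████·█?

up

████████
????????
??█████?
??██···?
??██★··?
████♥··?
████···?
······█?

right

████████
????????
?██████?
?██···█?
?██·★··?
███♥··█?
███···█?
·····█??

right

████████
????????
███████?
██···██?
██··★··?
██♥··██?
██···██?
····█???

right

████████
????????
███████?
█···███?
█···★··?
█♥··███?
█···███?
···█????

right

████████
????????
███████?
···████?
····★··?
♥··████?
···████?
··█?????

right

████████
????????
███████?
··█████?
····★··?
··█████?
··█████?
·█??????

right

████████
????????
██████·?
·█████·?
····★··?
·█████·?
·██████?
█???????

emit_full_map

?█████?????????????
?█████??██████████·
█···██??██···█████·
█···██??██······★··
█·♤·██████♥··█████·
██·███████···██████
············█??????
██·████████·█??????
██·████████·█??????

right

████████
????????
█████··?
█████··?
····★·♥?
█████··?
███████?
????????

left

████████
????????
██████··
·█████··
····★··♥
·█████··
·███████
█???????

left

████████
????????
███████·
··█████·
····★···
··█████·
··██████
·█??????

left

████████
????????
████████
···█████
····★···
♥··█████
···█████
··█?????

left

████████
????????
████████
█···████
█···★···
█♥··████
█···████
···█????

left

████████
????????
████████
██···███
██··★···
██♥··███
██···███
····█???

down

????????
████████
██···███
██······
██♥·★███
██···███
····███?
███·█???

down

████████
██···███
██······
██♥··███
██··★███
····███?
███·███?
███·█???

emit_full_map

?█████??????????????
?█████??██████████··
█···██??██···█████··
█···██??██·········♥
█·♤·██████♥··█████··
██·███████··★███████
············███?????
██·████████·███?????
██·████████·█???????

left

?███████
?██···██
?██·····
███♥··██
███·★·██
·····███
████·███
████·█??

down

?██···██
?██·····
███♥··██
███···██
····★███
████·███
████·██?
????????

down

?██·····
███♥··██
███···██
·····███
████★███
████·██?
??██·██?
????????

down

███♥··██
███···██
·····███
████·███
████★██?
??██·██?
??··♤··?
????????

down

███···██
·····███
████·███
████·██?
??██★██?
??··♤··?
??·····?
????????

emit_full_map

?█████??????????????
?█████??██████████··
█···██??██···█████··
█···██??██·········♥
█·♤·██████♥··█████··
██·███████···███████
············███?????
██·████████·███?????
██·████████·██??????
?????????██★██??????
?????????··♤··??????
?????????·····??????

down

·····███
████·███
████·██?
??██·██?
??··★··?
??·····?
??♥····?
????????

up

███···██
·····███
████·███
████·██?
??██★██?
??··♤··?
??·····?
??♥····?

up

███♥··██
███···██
·····███
████·███
████★██?
??██·██?
??··♤··?
??·····?

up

?██·····
███♥··██
███···██
·····███
████★███
████·██?
??██·██?
??··♤··?

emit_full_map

?█████??????????????
?█████??██████████··
█···██??██···█████··
█···██??██·········♥
█·♤·██████♥··█████··
██·███████···███████
············███?????
██·████████★███?????
██·████████·██??????
?????????██·██??????
?????????··♤··??????
?????????·····??????
?????????♥····??????


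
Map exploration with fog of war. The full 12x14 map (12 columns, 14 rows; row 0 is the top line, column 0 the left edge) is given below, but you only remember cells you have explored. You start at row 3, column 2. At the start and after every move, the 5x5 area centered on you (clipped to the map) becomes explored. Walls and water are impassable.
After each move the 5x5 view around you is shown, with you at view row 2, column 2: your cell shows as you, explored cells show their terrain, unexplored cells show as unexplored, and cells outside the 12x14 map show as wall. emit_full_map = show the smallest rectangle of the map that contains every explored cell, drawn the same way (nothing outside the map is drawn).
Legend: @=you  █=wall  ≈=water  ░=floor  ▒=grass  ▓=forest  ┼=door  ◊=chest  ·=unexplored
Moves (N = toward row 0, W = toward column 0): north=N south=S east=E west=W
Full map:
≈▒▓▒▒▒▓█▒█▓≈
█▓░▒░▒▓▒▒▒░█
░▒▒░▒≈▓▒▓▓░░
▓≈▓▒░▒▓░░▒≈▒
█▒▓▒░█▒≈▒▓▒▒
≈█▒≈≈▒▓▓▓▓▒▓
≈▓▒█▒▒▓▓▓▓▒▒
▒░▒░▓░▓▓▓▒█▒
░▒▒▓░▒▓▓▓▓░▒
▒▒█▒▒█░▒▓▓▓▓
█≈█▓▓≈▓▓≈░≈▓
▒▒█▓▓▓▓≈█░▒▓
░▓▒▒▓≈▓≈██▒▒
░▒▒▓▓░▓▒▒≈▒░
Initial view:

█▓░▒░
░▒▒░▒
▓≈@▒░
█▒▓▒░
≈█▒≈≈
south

░▒▒░▒
▓≈▓▒░
█▒@▒░
≈█▒≈≈
≈▓▒█▒

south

▓≈▓▒░
█▒▓▒░
≈█@≈≈
≈▓▒█▒
▒░▒░▓

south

█▒▓▒░
≈█▒≈≈
≈▓@█▒
▒░▒░▓
░▒▒▓░

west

██▒▓▒
█≈█▒≈
█≈@▒█
█▒░▒░
█░▒▒▓

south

█≈█▒≈
█≈▓▒█
█▒@▒░
█░▒▒▓
█▒▒█▒

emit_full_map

█▓░▒░
░▒▒░▒
▓≈▓▒░
█▒▓▒░
≈█▒≈≈
≈▓▒█▒
▒@▒░▓
░▒▒▓░
▒▒█▒·

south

█≈▓▒█
█▒░▒░
█░@▒▓
█▒▒█▒
██≈█▓

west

██≈▓▒
██▒░▒
██@▒▒
██▒▒█
███≈█

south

██▒░▒
██░▒▒
██@▒█
███≈█
██▒▒█

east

█▒░▒░
█░▒▒▓
█▒@█▒
██≈█▓
█▒▒█▓

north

█≈▓▒█
█▒░▒░
█░@▒▓
█▒▒█▒
██≈█▓

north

█≈█▒≈
█≈▓▒█
█▒@▒░
█░▒▒▓
█▒▒█▒


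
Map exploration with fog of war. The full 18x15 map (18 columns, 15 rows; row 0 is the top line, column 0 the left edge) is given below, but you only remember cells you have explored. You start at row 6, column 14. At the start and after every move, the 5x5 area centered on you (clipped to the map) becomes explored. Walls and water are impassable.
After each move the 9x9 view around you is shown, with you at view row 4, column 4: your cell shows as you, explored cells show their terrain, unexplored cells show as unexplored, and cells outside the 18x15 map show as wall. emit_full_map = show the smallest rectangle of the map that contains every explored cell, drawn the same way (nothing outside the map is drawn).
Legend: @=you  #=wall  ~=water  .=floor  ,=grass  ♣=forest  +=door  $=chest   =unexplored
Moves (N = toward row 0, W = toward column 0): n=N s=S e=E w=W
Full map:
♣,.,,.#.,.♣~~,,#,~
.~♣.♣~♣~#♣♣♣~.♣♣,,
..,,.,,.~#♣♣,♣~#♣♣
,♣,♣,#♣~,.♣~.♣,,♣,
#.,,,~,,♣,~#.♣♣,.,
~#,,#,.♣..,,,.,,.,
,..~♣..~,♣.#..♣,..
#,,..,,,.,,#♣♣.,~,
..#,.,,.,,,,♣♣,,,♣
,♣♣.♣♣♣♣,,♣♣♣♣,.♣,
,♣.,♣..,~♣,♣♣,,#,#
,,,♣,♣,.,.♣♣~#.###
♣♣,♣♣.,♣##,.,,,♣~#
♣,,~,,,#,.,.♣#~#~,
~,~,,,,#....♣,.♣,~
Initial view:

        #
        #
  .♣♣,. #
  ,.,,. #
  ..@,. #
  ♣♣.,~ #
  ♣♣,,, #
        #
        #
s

        #
  .♣♣,. #
  ,.,,. #
  ..♣,. #
  ♣♣@,~ #
  ♣♣,,, #
  ♣♣,.♣ #
        #
        #

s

  .♣♣,. #
  ,.,,. #
  ..♣,. #
  ♣♣.,~ #
  ♣♣@,, #
  ♣♣,.♣ #
  ♣,,#, #
        #
        #

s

  ,.,,. #
  ..♣,. #
  ♣♣.,~ #
  ♣♣,,, #
  ♣♣@.♣ #
  ♣,,#, #
  ~#.## #
        #
        #

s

  ..♣,. #
  ♣♣.,~ #
  ♣♣,,, #
  ♣♣,.♣ #
  ♣,@#, #
  ~#.## #
  ,,,♣~ #
        #
        #

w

   ..♣,. 
   ♣♣.,~ 
  ,♣♣,,, 
  ♣♣♣,.♣ 
  ♣♣@,#, 
  ♣~#.## 
  .,,,♣~ 
         
         

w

    ..♣,.
    ♣♣.,~
  ,,♣♣,,,
  ♣♣♣♣,.♣
  ,♣@,,#,
  ♣♣~#.##
  ,.,,,♣~
         
         

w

     ..♣,
     ♣♣.,
  ,,,♣♣,,
  ,♣♣♣♣,.
  ♣,@♣,,#
  .♣♣~#.#
  #,.,,,♣
         
         

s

     ♣♣.,
  ,,,♣♣,,
  ,♣♣♣♣,.
  ♣,♣♣,,#
  .♣@~#.#
  #,.,,,♣
  .,.♣#  
         
#########

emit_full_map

   .♣♣,.
   ,.,,.
   ..♣,.
   ♣♣.,~
,,,♣♣,,,
,♣♣♣♣,.♣
♣,♣♣,,#,
.♣@~#.##
#,.,,,♣~
.,.♣#   

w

      ♣♣.
   ,,,♣♣,
  ,,♣♣♣♣,
  ~♣,♣♣,,
  ,.@♣~#.
  ##,.,,,
  ,.,.♣# 
         
#########

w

       ♣♣
    ,,,♣♣
  ♣,,♣♣♣♣
  ,~♣,♣♣,
  .,@♣♣~#
  ♣##,.,,
  #,.,.♣#
         
#########

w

        ♣
     ,,,♣
  ♣♣,,♣♣♣
  .,~♣,♣♣
  ,.@.♣♣~
  ,♣##,.,
  ,#,.,.♣
         
#########

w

         
      ,,,
  ♣♣♣,,♣♣
  ..,~♣,♣
  ♣,@,.♣♣
  .,♣##,.
  ,,#,.,.
         
#########

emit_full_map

       .♣♣,.
       ,.,,.
       ..♣,.
       ♣♣.,~
    ,,,♣♣,,,
♣♣♣,,♣♣♣♣,.♣
..,~♣,♣♣,,#,
♣,@,.♣♣~#.##
.,♣##,.,,,♣~
,,#,.,.♣#   

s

      ,,,
  ♣♣♣,,♣♣
  ..,~♣,♣
  ♣,.,.♣♣
  .,@##,.
  ,,#,.,.
  ,,#..  
#########
#########

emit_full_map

       .♣♣,.
       ,.,,.
       ..♣,.
       ♣♣.,~
    ,,,♣♣,,,
♣♣♣,,♣♣♣♣,.♣
..,~♣,♣♣,,#,
♣,.,.♣♣~#.##
.,@##,.,,,♣~
,,#,.,.♣#   
,,#..       


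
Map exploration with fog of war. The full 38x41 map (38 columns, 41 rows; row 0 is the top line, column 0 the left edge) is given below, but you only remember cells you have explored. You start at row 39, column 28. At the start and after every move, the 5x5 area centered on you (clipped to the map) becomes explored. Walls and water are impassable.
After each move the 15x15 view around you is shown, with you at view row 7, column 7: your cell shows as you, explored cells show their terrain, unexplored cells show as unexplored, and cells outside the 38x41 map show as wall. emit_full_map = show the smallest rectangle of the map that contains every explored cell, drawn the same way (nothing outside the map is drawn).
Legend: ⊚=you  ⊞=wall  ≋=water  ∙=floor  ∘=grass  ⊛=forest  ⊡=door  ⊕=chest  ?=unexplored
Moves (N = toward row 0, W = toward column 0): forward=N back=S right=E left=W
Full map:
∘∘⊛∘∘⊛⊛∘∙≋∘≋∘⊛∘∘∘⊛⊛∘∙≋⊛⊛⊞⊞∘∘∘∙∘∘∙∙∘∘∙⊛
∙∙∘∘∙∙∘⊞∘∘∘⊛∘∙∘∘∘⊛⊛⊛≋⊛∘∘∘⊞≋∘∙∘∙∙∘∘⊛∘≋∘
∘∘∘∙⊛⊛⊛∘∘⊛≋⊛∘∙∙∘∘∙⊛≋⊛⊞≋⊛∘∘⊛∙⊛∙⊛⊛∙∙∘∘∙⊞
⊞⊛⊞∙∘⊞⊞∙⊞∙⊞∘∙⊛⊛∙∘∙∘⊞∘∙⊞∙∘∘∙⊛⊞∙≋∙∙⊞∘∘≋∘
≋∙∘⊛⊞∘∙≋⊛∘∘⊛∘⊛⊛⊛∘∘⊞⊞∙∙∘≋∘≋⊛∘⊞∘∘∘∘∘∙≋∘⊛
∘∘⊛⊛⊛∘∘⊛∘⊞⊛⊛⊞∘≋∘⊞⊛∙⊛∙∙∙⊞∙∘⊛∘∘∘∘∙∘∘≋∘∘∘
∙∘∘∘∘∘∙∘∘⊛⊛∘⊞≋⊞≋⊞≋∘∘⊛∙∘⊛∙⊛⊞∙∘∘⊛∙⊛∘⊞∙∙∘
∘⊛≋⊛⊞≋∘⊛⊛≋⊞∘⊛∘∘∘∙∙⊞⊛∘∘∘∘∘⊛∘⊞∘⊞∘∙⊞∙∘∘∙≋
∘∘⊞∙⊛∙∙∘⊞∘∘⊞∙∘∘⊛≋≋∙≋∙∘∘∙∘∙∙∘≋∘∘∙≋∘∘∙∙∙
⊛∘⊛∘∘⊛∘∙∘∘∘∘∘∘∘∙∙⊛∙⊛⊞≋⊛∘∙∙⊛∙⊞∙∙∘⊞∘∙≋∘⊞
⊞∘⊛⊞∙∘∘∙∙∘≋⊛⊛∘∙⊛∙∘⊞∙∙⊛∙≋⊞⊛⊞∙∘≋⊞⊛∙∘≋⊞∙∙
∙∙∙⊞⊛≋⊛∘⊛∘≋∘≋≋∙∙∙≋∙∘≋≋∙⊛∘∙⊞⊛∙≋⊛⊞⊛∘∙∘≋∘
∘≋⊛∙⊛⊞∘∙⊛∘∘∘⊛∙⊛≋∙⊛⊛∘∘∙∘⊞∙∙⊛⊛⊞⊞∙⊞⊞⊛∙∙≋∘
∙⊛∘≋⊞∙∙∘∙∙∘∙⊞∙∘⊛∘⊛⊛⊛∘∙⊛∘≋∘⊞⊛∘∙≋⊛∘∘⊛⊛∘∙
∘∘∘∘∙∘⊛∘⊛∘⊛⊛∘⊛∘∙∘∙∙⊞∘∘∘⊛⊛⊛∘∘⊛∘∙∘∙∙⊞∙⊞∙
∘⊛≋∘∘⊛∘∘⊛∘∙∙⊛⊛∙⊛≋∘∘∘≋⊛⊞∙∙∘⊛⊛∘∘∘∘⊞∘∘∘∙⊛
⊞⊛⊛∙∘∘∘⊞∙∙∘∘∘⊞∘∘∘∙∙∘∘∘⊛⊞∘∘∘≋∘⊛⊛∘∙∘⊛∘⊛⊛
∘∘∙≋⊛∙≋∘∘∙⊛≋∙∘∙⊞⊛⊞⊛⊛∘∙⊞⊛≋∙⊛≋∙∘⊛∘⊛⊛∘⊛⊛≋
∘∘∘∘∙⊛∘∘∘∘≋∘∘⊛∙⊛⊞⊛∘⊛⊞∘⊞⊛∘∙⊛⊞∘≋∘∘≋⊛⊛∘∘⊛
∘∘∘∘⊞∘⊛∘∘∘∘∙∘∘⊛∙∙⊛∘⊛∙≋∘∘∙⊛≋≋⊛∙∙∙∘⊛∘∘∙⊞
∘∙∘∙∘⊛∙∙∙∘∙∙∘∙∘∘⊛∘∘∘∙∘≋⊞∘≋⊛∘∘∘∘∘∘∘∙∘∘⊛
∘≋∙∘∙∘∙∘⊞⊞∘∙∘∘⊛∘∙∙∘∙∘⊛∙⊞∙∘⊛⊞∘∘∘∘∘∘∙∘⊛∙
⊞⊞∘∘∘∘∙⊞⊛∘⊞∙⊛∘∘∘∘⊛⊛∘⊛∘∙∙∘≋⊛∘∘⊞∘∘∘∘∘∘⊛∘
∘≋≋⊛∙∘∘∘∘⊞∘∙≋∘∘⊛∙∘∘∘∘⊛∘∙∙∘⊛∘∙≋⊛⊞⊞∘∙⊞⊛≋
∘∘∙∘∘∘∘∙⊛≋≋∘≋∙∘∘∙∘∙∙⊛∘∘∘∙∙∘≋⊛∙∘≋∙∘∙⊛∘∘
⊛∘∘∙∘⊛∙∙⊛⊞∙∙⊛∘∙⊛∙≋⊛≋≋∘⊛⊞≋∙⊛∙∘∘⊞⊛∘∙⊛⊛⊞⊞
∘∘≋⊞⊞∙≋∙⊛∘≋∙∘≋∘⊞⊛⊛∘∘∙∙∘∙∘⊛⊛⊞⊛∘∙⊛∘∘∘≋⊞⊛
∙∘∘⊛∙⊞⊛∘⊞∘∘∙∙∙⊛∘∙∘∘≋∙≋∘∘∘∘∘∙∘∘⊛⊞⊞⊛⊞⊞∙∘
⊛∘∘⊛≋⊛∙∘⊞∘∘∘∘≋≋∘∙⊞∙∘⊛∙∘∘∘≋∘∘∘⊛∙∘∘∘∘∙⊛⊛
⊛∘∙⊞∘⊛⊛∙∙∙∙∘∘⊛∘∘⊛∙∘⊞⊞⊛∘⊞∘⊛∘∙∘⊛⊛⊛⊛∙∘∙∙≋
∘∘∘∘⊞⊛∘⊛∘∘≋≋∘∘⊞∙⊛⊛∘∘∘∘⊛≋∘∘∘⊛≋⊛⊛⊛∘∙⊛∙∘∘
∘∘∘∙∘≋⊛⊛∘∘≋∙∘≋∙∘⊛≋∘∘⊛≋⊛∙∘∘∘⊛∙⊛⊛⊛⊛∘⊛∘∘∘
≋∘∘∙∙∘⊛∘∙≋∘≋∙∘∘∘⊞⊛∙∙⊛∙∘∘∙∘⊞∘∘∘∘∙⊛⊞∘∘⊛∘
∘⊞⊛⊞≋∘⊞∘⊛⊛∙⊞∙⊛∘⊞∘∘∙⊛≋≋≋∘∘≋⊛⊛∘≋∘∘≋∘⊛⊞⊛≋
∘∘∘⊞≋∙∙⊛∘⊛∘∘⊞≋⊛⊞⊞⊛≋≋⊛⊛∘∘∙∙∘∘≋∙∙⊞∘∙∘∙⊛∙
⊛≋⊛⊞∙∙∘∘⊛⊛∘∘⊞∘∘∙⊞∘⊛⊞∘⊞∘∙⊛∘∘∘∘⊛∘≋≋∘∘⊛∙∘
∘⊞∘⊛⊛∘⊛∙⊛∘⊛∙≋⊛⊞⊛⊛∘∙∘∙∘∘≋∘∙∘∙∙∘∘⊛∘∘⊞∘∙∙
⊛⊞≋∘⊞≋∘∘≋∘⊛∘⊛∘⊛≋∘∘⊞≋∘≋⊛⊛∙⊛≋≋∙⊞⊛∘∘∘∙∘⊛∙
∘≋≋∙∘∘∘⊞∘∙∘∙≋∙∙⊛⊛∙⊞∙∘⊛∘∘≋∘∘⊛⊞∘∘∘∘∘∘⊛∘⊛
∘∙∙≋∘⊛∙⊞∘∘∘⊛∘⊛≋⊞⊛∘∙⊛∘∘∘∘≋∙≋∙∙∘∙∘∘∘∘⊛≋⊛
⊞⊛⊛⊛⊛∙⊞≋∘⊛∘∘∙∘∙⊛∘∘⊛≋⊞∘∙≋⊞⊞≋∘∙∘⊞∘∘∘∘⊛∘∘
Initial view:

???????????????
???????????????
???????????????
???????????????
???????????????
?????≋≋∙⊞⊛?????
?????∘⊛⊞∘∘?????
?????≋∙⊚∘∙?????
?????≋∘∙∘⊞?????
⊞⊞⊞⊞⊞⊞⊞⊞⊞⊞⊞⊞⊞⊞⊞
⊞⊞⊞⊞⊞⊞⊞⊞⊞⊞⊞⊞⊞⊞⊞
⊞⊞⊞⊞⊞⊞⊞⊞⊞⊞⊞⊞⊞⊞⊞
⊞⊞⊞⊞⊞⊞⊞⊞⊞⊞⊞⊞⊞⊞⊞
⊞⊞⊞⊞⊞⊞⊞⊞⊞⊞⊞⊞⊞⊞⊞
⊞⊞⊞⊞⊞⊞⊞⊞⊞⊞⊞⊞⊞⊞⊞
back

???????????????
???????????????
???????????????
???????????????
?????≋≋∙⊞⊛?????
?????∘⊛⊞∘∘?????
?????≋∙∙∘∙?????
?????≋∘⊚∘⊞?????
⊞⊞⊞⊞⊞⊞⊞⊞⊞⊞⊞⊞⊞⊞⊞
⊞⊞⊞⊞⊞⊞⊞⊞⊞⊞⊞⊞⊞⊞⊞
⊞⊞⊞⊞⊞⊞⊞⊞⊞⊞⊞⊞⊞⊞⊞
⊞⊞⊞⊞⊞⊞⊞⊞⊞⊞⊞⊞⊞⊞⊞
⊞⊞⊞⊞⊞⊞⊞⊞⊞⊞⊞⊞⊞⊞⊞
⊞⊞⊞⊞⊞⊞⊞⊞⊞⊞⊞⊞⊞⊞⊞
⊞⊞⊞⊞⊞⊞⊞⊞⊞⊞⊞⊞⊞⊞⊞

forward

???????????????
???????????????
???????????????
???????????????
???????????????
?????≋≋∙⊞⊛?????
?????∘⊛⊞∘∘?????
?????≋∙⊚∘∙?????
?????≋∘∙∘⊞?????
⊞⊞⊞⊞⊞⊞⊞⊞⊞⊞⊞⊞⊞⊞⊞
⊞⊞⊞⊞⊞⊞⊞⊞⊞⊞⊞⊞⊞⊞⊞
⊞⊞⊞⊞⊞⊞⊞⊞⊞⊞⊞⊞⊞⊞⊞
⊞⊞⊞⊞⊞⊞⊞⊞⊞⊞⊞⊞⊞⊞⊞
⊞⊞⊞⊞⊞⊞⊞⊞⊞⊞⊞⊞⊞⊞⊞
⊞⊞⊞⊞⊞⊞⊞⊞⊞⊞⊞⊞⊞⊞⊞

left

???????????????
???????????????
???????????????
???????????????
???????????????
?????⊛≋≋∙⊞⊛????
?????∘∘⊛⊞∘∘????
?????∙≋⊚∙∘∙????
?????⊞≋∘∙∘⊞????
⊞⊞⊞⊞⊞⊞⊞⊞⊞⊞⊞⊞⊞⊞⊞
⊞⊞⊞⊞⊞⊞⊞⊞⊞⊞⊞⊞⊞⊞⊞
⊞⊞⊞⊞⊞⊞⊞⊞⊞⊞⊞⊞⊞⊞⊞
⊞⊞⊞⊞⊞⊞⊞⊞⊞⊞⊞⊞⊞⊞⊞
⊞⊞⊞⊞⊞⊞⊞⊞⊞⊞⊞⊞⊞⊞⊞
⊞⊞⊞⊞⊞⊞⊞⊞⊞⊞⊞⊞⊞⊞⊞

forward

???????????????
???????????????
???????????????
???????????????
???????????????
?????∙∘∙∙∘?????
?????⊛≋≋∙⊞⊛????
?????∘∘⊚⊞∘∘????
?????∙≋∙∙∘∙????
?????⊞≋∘∙∘⊞????
⊞⊞⊞⊞⊞⊞⊞⊞⊞⊞⊞⊞⊞⊞⊞
⊞⊞⊞⊞⊞⊞⊞⊞⊞⊞⊞⊞⊞⊞⊞
⊞⊞⊞⊞⊞⊞⊞⊞⊞⊞⊞⊞⊞⊞⊞
⊞⊞⊞⊞⊞⊞⊞⊞⊞⊞⊞⊞⊞⊞⊞
⊞⊞⊞⊞⊞⊞⊞⊞⊞⊞⊞⊞⊞⊞⊞

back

???????????????
???????????????
???????????????
???????????????
?????∙∘∙∙∘?????
?????⊛≋≋∙⊞⊛????
?????∘∘⊛⊞∘∘????
?????∙≋⊚∙∘∙????
?????⊞≋∘∙∘⊞????
⊞⊞⊞⊞⊞⊞⊞⊞⊞⊞⊞⊞⊞⊞⊞
⊞⊞⊞⊞⊞⊞⊞⊞⊞⊞⊞⊞⊞⊞⊞
⊞⊞⊞⊞⊞⊞⊞⊞⊞⊞⊞⊞⊞⊞⊞
⊞⊞⊞⊞⊞⊞⊞⊞⊞⊞⊞⊞⊞⊞⊞
⊞⊞⊞⊞⊞⊞⊞⊞⊞⊞⊞⊞⊞⊞⊞
⊞⊞⊞⊞⊞⊞⊞⊞⊞⊞⊞⊞⊞⊞⊞

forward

???????????????
???????????????
???????????????
???????????????
???????????????
?????∙∘∙∙∘?????
?????⊛≋≋∙⊞⊛????
?????∘∘⊚⊞∘∘????
?????∙≋∙∙∘∙????
?????⊞≋∘∙∘⊞????
⊞⊞⊞⊞⊞⊞⊞⊞⊞⊞⊞⊞⊞⊞⊞
⊞⊞⊞⊞⊞⊞⊞⊞⊞⊞⊞⊞⊞⊞⊞
⊞⊞⊞⊞⊞⊞⊞⊞⊞⊞⊞⊞⊞⊞⊞
⊞⊞⊞⊞⊞⊞⊞⊞⊞⊞⊞⊞⊞⊞⊞
⊞⊞⊞⊞⊞⊞⊞⊞⊞⊞⊞⊞⊞⊞⊞

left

???????????????
???????????????
???????????????
???????????????
???????????????
?????∘∙∘∙∙∘????
?????∙⊛≋≋∙⊞⊛???
?????≋∘⊚⊛⊞∘∘???
?????≋∙≋∙∙∘∙???
?????⊞⊞≋∘∙∘⊞???
⊞⊞⊞⊞⊞⊞⊞⊞⊞⊞⊞⊞⊞⊞⊞
⊞⊞⊞⊞⊞⊞⊞⊞⊞⊞⊞⊞⊞⊞⊞
⊞⊞⊞⊞⊞⊞⊞⊞⊞⊞⊞⊞⊞⊞⊞
⊞⊞⊞⊞⊞⊞⊞⊞⊞⊞⊞⊞⊞⊞⊞
⊞⊞⊞⊞⊞⊞⊞⊞⊞⊞⊞⊞⊞⊞⊞

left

???????????????
???????????????
???????????????
???????????????
???????????????
?????≋∘∙∘∙∙∘???
?????⊛∙⊛≋≋∙⊞⊛??
?????∘≋⊚∘⊛⊞∘∘??
?????∘≋∙≋∙∙∘∙??
?????≋⊞⊞≋∘∙∘⊞??
⊞⊞⊞⊞⊞⊞⊞⊞⊞⊞⊞⊞⊞⊞⊞
⊞⊞⊞⊞⊞⊞⊞⊞⊞⊞⊞⊞⊞⊞⊞
⊞⊞⊞⊞⊞⊞⊞⊞⊞⊞⊞⊞⊞⊞⊞
⊞⊞⊞⊞⊞⊞⊞⊞⊞⊞⊞⊞⊞⊞⊞
⊞⊞⊞⊞⊞⊞⊞⊞⊞⊞⊞⊞⊞⊞⊞

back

???????????????
???????????????
???????????????
???????????????
?????≋∘∙∘∙∙∘???
?????⊛∙⊛≋≋∙⊞⊛??
?????∘≋∘∘⊛⊞∘∘??
?????∘≋⊚≋∙∙∘∙??
?????≋⊞⊞≋∘∙∘⊞??
⊞⊞⊞⊞⊞⊞⊞⊞⊞⊞⊞⊞⊞⊞⊞
⊞⊞⊞⊞⊞⊞⊞⊞⊞⊞⊞⊞⊞⊞⊞
⊞⊞⊞⊞⊞⊞⊞⊞⊞⊞⊞⊞⊞⊞⊞
⊞⊞⊞⊞⊞⊞⊞⊞⊞⊞⊞⊞⊞⊞⊞
⊞⊞⊞⊞⊞⊞⊞⊞⊞⊞⊞⊞⊞⊞⊞
⊞⊞⊞⊞⊞⊞⊞⊞⊞⊞⊞⊞⊞⊞⊞

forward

???????????????
???????????????
???????????????
???????????????
???????????????
?????≋∘∙∘∙∙∘???
?????⊛∙⊛≋≋∙⊞⊛??
?????∘≋⊚∘⊛⊞∘∘??
?????∘≋∙≋∙∙∘∙??
?????≋⊞⊞≋∘∙∘⊞??
⊞⊞⊞⊞⊞⊞⊞⊞⊞⊞⊞⊞⊞⊞⊞
⊞⊞⊞⊞⊞⊞⊞⊞⊞⊞⊞⊞⊞⊞⊞
⊞⊞⊞⊞⊞⊞⊞⊞⊞⊞⊞⊞⊞⊞⊞
⊞⊞⊞⊞⊞⊞⊞⊞⊞⊞⊞⊞⊞⊞⊞
⊞⊞⊞⊞⊞⊞⊞⊞⊞⊞⊞⊞⊞⊞⊞

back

???????????????
???????????????
???????????????
???????????????
?????≋∘∙∘∙∙∘???
?????⊛∙⊛≋≋∙⊞⊛??
?????∘≋∘∘⊛⊞∘∘??
?????∘≋⊚≋∙∙∘∙??
?????≋⊞⊞≋∘∙∘⊞??
⊞⊞⊞⊞⊞⊞⊞⊞⊞⊞⊞⊞⊞⊞⊞
⊞⊞⊞⊞⊞⊞⊞⊞⊞⊞⊞⊞⊞⊞⊞
⊞⊞⊞⊞⊞⊞⊞⊞⊞⊞⊞⊞⊞⊞⊞
⊞⊞⊞⊞⊞⊞⊞⊞⊞⊞⊞⊞⊞⊞⊞
⊞⊞⊞⊞⊞⊞⊞⊞⊞⊞⊞⊞⊞⊞⊞
⊞⊞⊞⊞⊞⊞⊞⊞⊞⊞⊞⊞⊞⊞⊞


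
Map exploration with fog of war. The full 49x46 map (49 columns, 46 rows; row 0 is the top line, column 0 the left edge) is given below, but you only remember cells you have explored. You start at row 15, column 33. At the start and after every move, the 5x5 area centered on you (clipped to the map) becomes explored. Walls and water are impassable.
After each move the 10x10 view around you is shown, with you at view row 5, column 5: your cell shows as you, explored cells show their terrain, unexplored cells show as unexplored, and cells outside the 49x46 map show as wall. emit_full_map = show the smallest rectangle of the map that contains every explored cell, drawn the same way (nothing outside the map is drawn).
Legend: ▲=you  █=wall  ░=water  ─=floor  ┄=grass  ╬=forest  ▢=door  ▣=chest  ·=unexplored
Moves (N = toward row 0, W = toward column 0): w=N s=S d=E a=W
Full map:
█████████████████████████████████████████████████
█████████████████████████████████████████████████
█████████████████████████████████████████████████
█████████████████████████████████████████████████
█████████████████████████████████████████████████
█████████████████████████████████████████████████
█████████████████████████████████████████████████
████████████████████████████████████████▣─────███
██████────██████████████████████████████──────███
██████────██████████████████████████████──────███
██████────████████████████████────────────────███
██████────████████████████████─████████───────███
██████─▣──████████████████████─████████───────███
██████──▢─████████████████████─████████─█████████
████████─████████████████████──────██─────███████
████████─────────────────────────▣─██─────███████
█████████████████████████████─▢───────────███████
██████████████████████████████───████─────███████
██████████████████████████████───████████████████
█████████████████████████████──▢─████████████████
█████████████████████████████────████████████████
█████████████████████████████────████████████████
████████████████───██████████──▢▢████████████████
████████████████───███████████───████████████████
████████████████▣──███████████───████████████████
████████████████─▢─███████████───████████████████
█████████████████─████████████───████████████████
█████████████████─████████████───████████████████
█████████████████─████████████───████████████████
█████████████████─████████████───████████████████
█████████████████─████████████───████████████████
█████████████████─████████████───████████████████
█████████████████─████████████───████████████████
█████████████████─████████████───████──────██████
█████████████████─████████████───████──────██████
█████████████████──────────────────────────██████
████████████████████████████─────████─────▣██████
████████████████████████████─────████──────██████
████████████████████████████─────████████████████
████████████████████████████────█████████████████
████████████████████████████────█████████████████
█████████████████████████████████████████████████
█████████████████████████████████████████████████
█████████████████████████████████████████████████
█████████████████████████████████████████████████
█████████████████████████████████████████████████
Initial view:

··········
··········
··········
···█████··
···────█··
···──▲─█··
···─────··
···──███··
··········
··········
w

··········
··········
··········
···█████··
···█████··
···──▲─█··
···──▣─█··
···─────··
···──███··
··········

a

··········
··········
··········
···─█████·
···─█████·
···──▲──█·
···───▣─█·
···▢─────·
····──███·
··········

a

··········
··········
··········
···█─█████
···█─█████
···──▲───█
···────▣─█
···─▢─────
·····──███
··········

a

··········
··········
··········
···██─████
···██─████
···█─▲────
···─────▣─
···█─▢────
······──██
··········

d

··········
··········
··········
··██─█████
··██─█████
··█──▲───█
··─────▣─█
··█─▢─────
·····──███
··········

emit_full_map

██─█████
██─█████
█──▲───█
─────▣─█
█─▢─────
···──███

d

··········
··········
··········
·██─█████·
·██─█████·
·█───▲──█·
·─────▣─█·
·█─▢─────·
····──███·
··········

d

··········
··········
··········
██─█████··
██─█████··
█────▲─█··
─────▣─█··
█─▢─────··
···──███··
··········

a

··········
··········
··········
·██─█████·
·██─█████·
·█───▲──█·
·─────▣─█·
·█─▢─────·
····──███·
··········

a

··········
··········
··········
··██─█████
··██─█████
··█──▲───█
··─────▣─█
··█─▢─────
·····──███
··········

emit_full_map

██─█████
██─█████
█──▲───█
─────▣─█
█─▢─────
···──███

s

··········
··········
··██─█████
··██─█████
··█──────█
··───▲─▣─█
··█─▢─────
···█───███
··········
··········

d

··········
··········
·██─█████·
·██─█████·
·█──────█·
·────▲▣─█·
·█─▢─────·
··█───███·
··········
··········

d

··········
··········
██─█████··
██─█████··
█──────█··
─────▲─█··
█─▢─────··
·█───███··
··········
··········

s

··········
██─█████··
██─█████··
█──────█··
─────▣─█··
█─▢──▲──··
·█───███··
···──███··
··········
··········

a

··········
·██─█████·
·██─█████·
·█──────█·
·─────▣─█·
·█─▢─▲───·
··█───███·
···───███·
··········
··········

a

··········
··██─█████
··██─█████
··█──────█
··─────▣─█
··█─▢▲────
···█───███
···█───███
··········
··········

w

··········
··········
··██─█████
··██─█████
··█──────█
··───▲─▣─█
··█─▢─────
···█───███
···█───███
··········

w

··········
··········
··········
··██─█████
··██─█████
··█──▲───█
··─────▣─█
··█─▢─────
···█───███
···█───███

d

··········
··········
··········
·██─█████·
·██─█████·
·█───▲──█·
·─────▣─█·
·█─▢─────·
··█───███·
··█───███·

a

··········
··········
··········
··██─█████
··██─█████
··█──▲───█
··─────▣─█
··█─▢─────
···█───███
···█───███

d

··········
··········
··········
·██─█████·
·██─█████·
·█───▲──█·
·─────▣─█·
·█─▢─────·
··█───███·
··█───███·

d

··········
··········
··········
██─█████··
██─█████··
█────▲─█··
─────▣─█··
█─▢─────··
·█───███··
·█───███··

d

··········
··········
··········
█─██████··
█─██████··
─────▲██··
────▣─██··
─▢──────··
█───███···
█───███···

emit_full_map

██─██████
██─██████
█─────▲██
─────▣─██
█─▢──────
·█───███·
·█───███·

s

··········
··········
█─██████··
█─██████··
──────██··
────▣▲██··
─▢──────··
█───████··
█───███···
··········

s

··········
█─██████··
█─██████··
──────██··
────▣─██··
─▢───▲──··
█───████··
█───████··
··········
··········

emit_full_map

██─██████
██─██████
█──────██
─────▣─██
█─▢───▲──
·█───████
·█───████
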